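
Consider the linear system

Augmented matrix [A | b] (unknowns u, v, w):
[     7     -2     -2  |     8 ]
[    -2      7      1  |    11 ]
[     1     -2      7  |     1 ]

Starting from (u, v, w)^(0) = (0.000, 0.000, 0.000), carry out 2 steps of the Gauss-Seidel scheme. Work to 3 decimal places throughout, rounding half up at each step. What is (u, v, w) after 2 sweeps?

(1.834, 2.021, 0.458)

Iteration 1:
  u = (8 - (-2)·0.000 - (-2)·0.000) / (7) = 1.143
  v = (11 - (-2)·1.143 - (1)·0.000) / (7) = 1.898
  w = (1 - (1)·1.143 - (-2)·1.898) / (7) = 0.522
Iteration 2:
  u = (8 - (-2)·1.898 - (-2)·0.522) / (7) = 1.834
  v = (11 - (-2)·1.834 - (1)·0.522) / (7) = 2.021
  w = (1 - (1)·1.834 - (-2)·2.021) / (7) = 0.458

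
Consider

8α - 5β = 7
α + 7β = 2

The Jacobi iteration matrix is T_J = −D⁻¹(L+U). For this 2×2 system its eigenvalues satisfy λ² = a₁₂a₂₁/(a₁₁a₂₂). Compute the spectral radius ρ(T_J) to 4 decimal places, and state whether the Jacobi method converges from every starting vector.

0.2988

a₁₂a₂₁/(a₁₁a₂₂) = (-5)·(1) / ((8)·(7)) = -0.089286
ρ = √|-0.089286| = √0.089286 = 0.2988
ρ < 1, so Jacobi converges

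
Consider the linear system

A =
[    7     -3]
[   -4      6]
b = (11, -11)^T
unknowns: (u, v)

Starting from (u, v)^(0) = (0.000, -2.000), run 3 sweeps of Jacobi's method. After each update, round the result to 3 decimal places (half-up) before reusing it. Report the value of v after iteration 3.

-1.309

Iteration 1:
  u = (11 - (-3)·-2.000) / (7) = 0.714
  v = (-11 - (-4)·0.000) / (6) = -1.833
Iteration 2:
  u = (11 - (-3)·-1.833) / (7) = 0.786
  v = (-11 - (-4)·0.714) / (6) = -1.357
Iteration 3:
  u = (11 - (-3)·-1.357) / (7) = 0.990
  v = (-11 - (-4)·0.786) / (6) = -1.309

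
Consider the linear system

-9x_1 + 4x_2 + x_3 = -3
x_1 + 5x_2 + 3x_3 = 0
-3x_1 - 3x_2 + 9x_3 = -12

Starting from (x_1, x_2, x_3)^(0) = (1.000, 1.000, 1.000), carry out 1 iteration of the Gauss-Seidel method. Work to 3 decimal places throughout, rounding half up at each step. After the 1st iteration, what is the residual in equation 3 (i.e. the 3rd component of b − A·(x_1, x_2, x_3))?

Iteration 1:
  x_1 = (-3 - (4)·1.000 - (1)·1.000) / (-9) = 0.889
  x_2 = (0 - (1)·0.889 - (3)·1.000) / (5) = -0.778
  x_3 = (-12 - (-3)·0.889 - (-3)·-0.778) / (9) = -1.296
Residual b − A·x = (9.409, 6.889, -0.003)

-0.003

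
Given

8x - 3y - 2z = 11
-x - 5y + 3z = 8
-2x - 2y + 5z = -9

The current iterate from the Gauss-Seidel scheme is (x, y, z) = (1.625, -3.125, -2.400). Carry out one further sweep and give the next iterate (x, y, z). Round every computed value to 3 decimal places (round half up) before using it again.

One sweep:
  x = (11 - (-3)·-3.125 - (-2)·-2.400) / (8) = -0.397
  y = (8 - (-1)·-0.397 - (3)·-2.400) / (-5) = -2.961
  z = (-9 - (-2)·-0.397 - (-2)·-2.961) / (5) = -3.143

(-0.397, -2.961, -3.143)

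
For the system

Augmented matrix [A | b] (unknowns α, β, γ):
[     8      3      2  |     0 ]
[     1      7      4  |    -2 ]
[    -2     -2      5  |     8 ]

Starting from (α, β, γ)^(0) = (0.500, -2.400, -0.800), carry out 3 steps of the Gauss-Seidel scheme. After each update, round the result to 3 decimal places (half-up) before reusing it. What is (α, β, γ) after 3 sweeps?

(0.308, -0.810, 1.399)

Iteration 1:
  α = (0 - (3)·-2.400 - (2)·-0.800) / (8) = 1.100
  β = (-2 - (1)·1.100 - (4)·-0.800) / (7) = 0.014
  γ = (8 - (-2)·1.100 - (-2)·0.014) / (5) = 2.046
Iteration 2:
  α = (0 - (3)·0.014 - (2)·2.046) / (8) = -0.517
  β = (-2 - (1)·-0.517 - (4)·2.046) / (7) = -1.381
  γ = (8 - (-2)·-0.517 - (-2)·-1.381) / (5) = 0.841
Iteration 3:
  α = (0 - (3)·-1.381 - (2)·0.841) / (8) = 0.308
  β = (-2 - (1)·0.308 - (4)·0.841) / (7) = -0.810
  γ = (8 - (-2)·0.308 - (-2)·-0.810) / (5) = 1.399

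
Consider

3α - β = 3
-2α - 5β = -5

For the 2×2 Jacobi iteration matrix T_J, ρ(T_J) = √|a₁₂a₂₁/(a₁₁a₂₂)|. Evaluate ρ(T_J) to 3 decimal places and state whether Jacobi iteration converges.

0.365

a₁₂a₂₁/(a₁₁a₂₂) = (-1)·(-2) / ((3)·(-5)) = -0.133333
ρ = √|-0.133333| = √0.133333 = 0.365
ρ < 1, so Jacobi converges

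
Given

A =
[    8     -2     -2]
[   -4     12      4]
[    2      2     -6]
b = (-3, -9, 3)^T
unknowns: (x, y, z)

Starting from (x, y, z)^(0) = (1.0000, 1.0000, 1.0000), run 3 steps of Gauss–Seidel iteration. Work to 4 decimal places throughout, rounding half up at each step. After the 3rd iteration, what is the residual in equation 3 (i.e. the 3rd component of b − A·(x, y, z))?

-0.0002

Iteration 1:
  x = (-3 - (-2)·1.0000 - (-2)·1.0000) / (8) = 0.1250
  y = (-9 - (-4)·0.1250 - (4)·1.0000) / (12) = -1.0417
  z = (3 - (2)·0.1250 - (2)·-1.0417) / (-6) = -0.8056
Iteration 2:
  x = (-3 - (-2)·-1.0417 - (-2)·-0.8056) / (8) = -0.8368
  y = (-9 - (-4)·-0.8368 - (4)·-0.8056) / (12) = -0.7604
  z = (3 - (2)·-0.8368 - (2)·-0.7604) / (-6) = -1.0324
Iteration 3:
  x = (-3 - (-2)·-0.7604 - (-2)·-1.0324) / (8) = -0.8232
  y = (-9 - (-4)·-0.8232 - (4)·-1.0324) / (12) = -0.6803
  z = (3 - (2)·-0.8232 - (2)·-0.6803) / (-6) = -1.0012
Residual b − A·x = (0.2226, -0.1244, -0.0002)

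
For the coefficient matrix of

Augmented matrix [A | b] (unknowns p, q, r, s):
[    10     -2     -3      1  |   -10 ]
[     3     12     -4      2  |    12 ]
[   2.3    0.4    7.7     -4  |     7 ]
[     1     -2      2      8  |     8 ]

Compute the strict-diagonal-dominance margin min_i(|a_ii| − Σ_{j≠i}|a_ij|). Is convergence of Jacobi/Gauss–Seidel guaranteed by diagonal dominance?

row 1: |10| − (2+3+1) = 4
row 2: |12| − (3+4+2) = 3
row 3: |7.7| − (2.3+0.4+4) = 1
row 4: |8| − (1+2+2) = 3
minimum over rows = 1 → strictly diagonally dominant (convergence guaranteed)

1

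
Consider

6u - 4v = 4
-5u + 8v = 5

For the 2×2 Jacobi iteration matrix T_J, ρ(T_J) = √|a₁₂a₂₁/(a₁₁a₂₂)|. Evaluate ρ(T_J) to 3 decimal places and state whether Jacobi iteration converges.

a₁₂a₂₁/(a₁₁a₂₂) = (-4)·(-5) / ((6)·(8)) = 0.416667
ρ = √|0.416667| = √0.416667 = 0.645
ρ < 1, so Jacobi converges

0.645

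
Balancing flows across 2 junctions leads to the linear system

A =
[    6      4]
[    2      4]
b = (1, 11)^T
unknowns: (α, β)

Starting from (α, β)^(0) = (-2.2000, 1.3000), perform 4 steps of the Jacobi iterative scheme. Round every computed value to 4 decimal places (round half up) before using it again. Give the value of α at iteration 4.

-2.4667

Iteration 1:
  α = (1 - (4)·1.3000) / (6) = -0.7000
  β = (11 - (2)·-2.2000) / (4) = 3.8500
Iteration 2:
  α = (1 - (4)·3.8500) / (6) = -2.4000
  β = (11 - (2)·-0.7000) / (4) = 3.1000
Iteration 3:
  α = (1 - (4)·3.1000) / (6) = -1.9000
  β = (11 - (2)·-2.4000) / (4) = 3.9500
Iteration 4:
  α = (1 - (4)·3.9500) / (6) = -2.4667
  β = (11 - (2)·-1.9000) / (4) = 3.7000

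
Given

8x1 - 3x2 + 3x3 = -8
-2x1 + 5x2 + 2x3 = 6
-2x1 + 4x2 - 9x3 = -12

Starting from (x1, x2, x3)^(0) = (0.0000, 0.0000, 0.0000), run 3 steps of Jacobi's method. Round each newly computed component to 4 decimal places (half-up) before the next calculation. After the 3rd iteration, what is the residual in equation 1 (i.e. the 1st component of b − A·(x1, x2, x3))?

Iteration 1:
  x1 = (-8 - (-3)·0.0000 - (3)·0.0000) / (8) = -1.0000
  x2 = (6 - (-2)·0.0000 - (2)·0.0000) / (5) = 1.2000
  x3 = (-12 - (-2)·0.0000 - (4)·0.0000) / (-9) = 1.3333
Iteration 2:
  x1 = (-8 - (-3)·1.2000 - (3)·1.3333) / (8) = -1.0500
  x2 = (6 - (-2)·-1.0000 - (2)·1.3333) / (5) = 0.2667
  x3 = (-12 - (-2)·-1.0000 - (4)·1.2000) / (-9) = 2.0889
Iteration 3:
  x1 = (-8 - (-3)·0.2667 - (3)·2.0889) / (8) = -1.6833
  x2 = (6 - (-2)·-1.0500 - (2)·2.0889) / (5) = -0.0556
  x3 = (-12 - (-2)·-1.0500 - (4)·0.2667) / (-9) = 1.6852
Residual b − A·x = (0.2440, -0.4590, 0.0226)

0.2440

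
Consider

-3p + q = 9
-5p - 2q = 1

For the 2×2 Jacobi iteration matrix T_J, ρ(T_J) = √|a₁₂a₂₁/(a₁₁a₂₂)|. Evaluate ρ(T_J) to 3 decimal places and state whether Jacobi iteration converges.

0.913

a₁₂a₂₁/(a₁₁a₂₂) = (1)·(-5) / ((-3)·(-2)) = -0.833333
ρ = √|-0.833333| = √0.833333 = 0.913
ρ < 1, so Jacobi converges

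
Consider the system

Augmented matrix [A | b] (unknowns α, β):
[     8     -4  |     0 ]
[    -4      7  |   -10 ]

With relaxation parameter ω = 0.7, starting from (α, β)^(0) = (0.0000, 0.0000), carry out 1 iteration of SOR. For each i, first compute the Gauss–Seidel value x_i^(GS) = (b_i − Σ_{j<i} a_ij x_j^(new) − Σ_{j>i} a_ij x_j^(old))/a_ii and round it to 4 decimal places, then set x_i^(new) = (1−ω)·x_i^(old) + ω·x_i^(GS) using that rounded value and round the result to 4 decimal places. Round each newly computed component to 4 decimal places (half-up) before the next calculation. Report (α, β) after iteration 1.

(0.0000, -1.0000)

Iteration 1:
  α: GS value = (0 - (-4)·0.0000) / (8) = 0.0000;  α ← (1−ω)·0.0000 + ω·0.0000 = 0.0000
  β: GS value = (-10 - (-4)·0.0000) / (7) = -1.4286;  β ← (1−ω)·0.0000 + ω·-1.4286 = -1.0000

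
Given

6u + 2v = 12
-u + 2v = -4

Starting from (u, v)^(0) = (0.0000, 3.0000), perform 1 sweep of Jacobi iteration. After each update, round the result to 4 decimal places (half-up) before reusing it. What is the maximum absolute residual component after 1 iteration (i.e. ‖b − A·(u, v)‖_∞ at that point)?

10.0000

Iteration 1:
  u = (12 - (2)·3.0000) / (6) = 1.0000
  v = (-4 - (-1)·0.0000) / (2) = -2.0000
Residual b − A·x = (10.0000, 1.0000); ∞-norm = 10.0000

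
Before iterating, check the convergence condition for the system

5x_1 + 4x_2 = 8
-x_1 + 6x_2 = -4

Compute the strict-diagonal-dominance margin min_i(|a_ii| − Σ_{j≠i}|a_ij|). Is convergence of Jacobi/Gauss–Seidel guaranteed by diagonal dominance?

row 1: |5| − (4) = 1
row 2: |6| − (1) = 5
minimum over rows = 1 → strictly diagonally dominant (convergence guaranteed)

1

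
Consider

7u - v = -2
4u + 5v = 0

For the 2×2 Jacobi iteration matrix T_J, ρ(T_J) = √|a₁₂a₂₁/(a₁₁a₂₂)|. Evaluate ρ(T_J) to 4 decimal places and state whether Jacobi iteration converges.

0.3381

a₁₂a₂₁/(a₁₁a₂₂) = (-1)·(4) / ((7)·(5)) = -0.114286
ρ = √|-0.114286| = √0.114286 = 0.3381
ρ < 1, so Jacobi converges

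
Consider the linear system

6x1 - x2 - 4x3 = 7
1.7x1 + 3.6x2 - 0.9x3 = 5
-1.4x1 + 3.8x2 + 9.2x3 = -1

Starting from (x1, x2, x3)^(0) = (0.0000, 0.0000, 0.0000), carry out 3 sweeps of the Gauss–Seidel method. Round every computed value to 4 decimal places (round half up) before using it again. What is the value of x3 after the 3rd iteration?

-0.2654

Iteration 1:
  x1 = (7 - (-1)·0.0000 - (-4)·0.0000) / (6) = 1.1667
  x2 = (5 - (1.7)·1.1667 - (-0.9)·0.0000) / (3.6) = 0.8379
  x3 = (-1 - (-1.4)·1.1667 - (3.8)·0.8379) / (9.2) = -0.2772
Iteration 2:
  x1 = (7 - (-1)·0.8379 - (-4)·-0.2772) / (6) = 1.1215
  x2 = (5 - (1.7)·1.1215 - (-0.9)·-0.2772) / (3.6) = 0.7900
  x3 = (-1 - (-1.4)·1.1215 - (3.8)·0.7900) / (9.2) = -0.2643
Iteration 3:
  x1 = (7 - (-1)·0.7900 - (-4)·-0.2643) / (6) = 1.1221
  x2 = (5 - (1.7)·1.1221 - (-0.9)·-0.2643) / (3.6) = 0.7929
  x3 = (-1 - (-1.4)·1.1221 - (3.8)·0.7929) / (9.2) = -0.2654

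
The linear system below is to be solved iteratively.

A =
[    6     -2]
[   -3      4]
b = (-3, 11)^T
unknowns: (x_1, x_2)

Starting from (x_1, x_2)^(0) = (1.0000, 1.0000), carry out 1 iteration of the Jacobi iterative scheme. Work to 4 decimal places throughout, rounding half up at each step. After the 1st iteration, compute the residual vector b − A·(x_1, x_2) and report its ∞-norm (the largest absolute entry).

5.0002

Iteration 1:
  x_1 = (-3 - (-2)·1.0000) / (6) = -0.1667
  x_2 = (11 - (-3)·1.0000) / (4) = 3.5000
Residual b − A·x = (5.0002, -3.5001); ∞-norm = 5.0002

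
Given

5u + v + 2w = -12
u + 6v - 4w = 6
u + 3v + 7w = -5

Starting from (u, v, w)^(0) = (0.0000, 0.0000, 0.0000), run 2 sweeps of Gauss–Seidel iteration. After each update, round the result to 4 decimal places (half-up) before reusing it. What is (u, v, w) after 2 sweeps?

(-2.2914, 0.7343, -0.7016)

Iteration 1:
  u = (-12 - (1)·0.0000 - (2)·0.0000) / (5) = -2.4000
  v = (6 - (1)·-2.4000 - (-4)·0.0000) / (6) = 1.4000
  w = (-5 - (1)·-2.4000 - (3)·1.4000) / (7) = -0.9714
Iteration 2:
  u = (-12 - (1)·1.4000 - (2)·-0.9714) / (5) = -2.2914
  v = (6 - (1)·-2.2914 - (-4)·-0.9714) / (6) = 0.7343
  w = (-5 - (1)·-2.2914 - (3)·0.7343) / (7) = -0.7016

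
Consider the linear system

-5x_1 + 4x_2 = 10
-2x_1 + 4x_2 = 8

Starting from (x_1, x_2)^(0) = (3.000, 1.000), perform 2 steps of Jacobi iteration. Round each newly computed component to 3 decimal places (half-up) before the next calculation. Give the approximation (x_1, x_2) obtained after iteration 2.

Iteration 1:
  x_1 = (10 - (4)·1.000) / (-5) = -1.200
  x_2 = (8 - (-2)·3.000) / (4) = 3.500
Iteration 2:
  x_1 = (10 - (4)·3.500) / (-5) = 0.800
  x_2 = (8 - (-2)·-1.200) / (4) = 1.400

(0.800, 1.400)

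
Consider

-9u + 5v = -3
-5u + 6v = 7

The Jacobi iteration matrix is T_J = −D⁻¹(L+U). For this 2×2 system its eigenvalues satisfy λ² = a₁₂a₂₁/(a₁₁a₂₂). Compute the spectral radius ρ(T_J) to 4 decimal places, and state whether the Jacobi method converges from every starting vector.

0.6804

a₁₂a₂₁/(a₁₁a₂₂) = (5)·(-5) / ((-9)·(6)) = 0.462963
ρ = √|0.462963| = √0.462963 = 0.6804
ρ < 1, so Jacobi converges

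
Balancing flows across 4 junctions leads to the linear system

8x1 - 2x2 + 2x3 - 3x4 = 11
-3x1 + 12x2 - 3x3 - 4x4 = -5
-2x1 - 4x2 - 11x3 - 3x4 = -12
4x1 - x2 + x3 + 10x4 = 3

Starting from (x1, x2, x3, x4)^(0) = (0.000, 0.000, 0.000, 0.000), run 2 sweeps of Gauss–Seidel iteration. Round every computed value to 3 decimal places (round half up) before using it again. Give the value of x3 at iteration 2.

Iteration 1:
  x1 = (11 - (-2)·0.000 - (2)·0.000 - (-3)·0.000) / (8) = 1.375
  x2 = (-5 - (-3)·1.375 - (-3)·0.000 - (-4)·0.000) / (12) = -0.073
  x3 = (-12 - (-2)·1.375 - (-4)·-0.073 - (-3)·0.000) / (-11) = 0.867
  x4 = (3 - (4)·1.375 - (-1)·-0.073 - (1)·0.867) / (10) = -0.344
Iteration 2:
  x1 = (11 - (-2)·-0.073 - (2)·0.867 - (-3)·-0.344) / (8) = 1.011
  x2 = (-5 - (-3)·1.011 - (-3)·0.867 - (-4)·-0.344) / (12) = -0.062
  x3 = (-12 - (-2)·1.011 - (-4)·-0.062 - (-3)·-0.344) / (-11) = 1.023
  x4 = (3 - (4)·1.011 - (-1)·-0.062 - (1)·1.023) / (10) = -0.213

1.023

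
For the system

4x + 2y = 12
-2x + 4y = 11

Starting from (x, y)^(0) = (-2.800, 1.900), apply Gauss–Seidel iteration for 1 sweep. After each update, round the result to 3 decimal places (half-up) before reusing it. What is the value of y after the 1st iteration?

3.775

Iteration 1:
  x = (12 - (2)·1.900) / (4) = 2.050
  y = (11 - (-2)·2.050) / (4) = 3.775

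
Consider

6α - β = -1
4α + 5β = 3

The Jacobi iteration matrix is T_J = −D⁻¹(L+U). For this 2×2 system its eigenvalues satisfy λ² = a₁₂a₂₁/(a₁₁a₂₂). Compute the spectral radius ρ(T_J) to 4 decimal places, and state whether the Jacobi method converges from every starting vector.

0.3651

a₁₂a₂₁/(a₁₁a₂₂) = (-1)·(4) / ((6)·(5)) = -0.133333
ρ = √|-0.133333| = √0.133333 = 0.3651
ρ < 1, so Jacobi converges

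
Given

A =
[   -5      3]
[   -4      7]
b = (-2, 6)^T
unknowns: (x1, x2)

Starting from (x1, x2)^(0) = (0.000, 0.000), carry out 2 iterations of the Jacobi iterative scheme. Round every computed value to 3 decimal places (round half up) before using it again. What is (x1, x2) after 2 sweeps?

(0.914, 1.086)

Iteration 1:
  x1 = (-2 - (3)·0.000) / (-5) = 0.400
  x2 = (6 - (-4)·0.000) / (7) = 0.857
Iteration 2:
  x1 = (-2 - (3)·0.857) / (-5) = 0.914
  x2 = (6 - (-4)·0.400) / (7) = 1.086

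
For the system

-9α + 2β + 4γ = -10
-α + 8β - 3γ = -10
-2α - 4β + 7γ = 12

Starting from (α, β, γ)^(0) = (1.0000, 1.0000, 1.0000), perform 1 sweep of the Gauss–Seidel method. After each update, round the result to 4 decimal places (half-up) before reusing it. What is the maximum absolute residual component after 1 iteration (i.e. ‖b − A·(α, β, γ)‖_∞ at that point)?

2.5478

Iteration 1:
  α = (-10 - (2)·1.0000 - (4)·1.0000) / (-9) = 1.7778
  β = (-10 - (-1)·1.7778 - (-3)·1.0000) / (8) = -0.6528
  γ = (12 - (-2)·1.7778 - (-4)·-0.6528) / (7) = 1.8492
Residual b − A·x = (-0.0910, 2.5478, 0.0000); ∞-norm = 2.5478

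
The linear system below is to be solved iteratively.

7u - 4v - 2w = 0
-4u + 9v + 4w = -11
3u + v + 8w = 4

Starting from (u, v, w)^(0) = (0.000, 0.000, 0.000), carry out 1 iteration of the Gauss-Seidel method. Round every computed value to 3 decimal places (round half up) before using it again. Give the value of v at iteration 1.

-1.222

Iteration 1:
  u = (0 - (-4)·0.000 - (-2)·0.000) / (7) = 0.000
  v = (-11 - (-4)·0.000 - (4)·0.000) / (9) = -1.222
  w = (4 - (3)·0.000 - (1)·-1.222) / (8) = 0.653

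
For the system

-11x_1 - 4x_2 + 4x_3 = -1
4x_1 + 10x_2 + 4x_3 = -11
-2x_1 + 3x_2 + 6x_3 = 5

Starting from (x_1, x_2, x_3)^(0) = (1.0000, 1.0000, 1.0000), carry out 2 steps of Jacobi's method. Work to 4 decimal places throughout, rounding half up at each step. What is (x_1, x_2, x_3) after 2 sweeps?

Iteration 1:
  x_1 = (-1 - (-4)·1.0000 - (4)·1.0000) / (-11) = 0.0909
  x_2 = (-11 - (4)·1.0000 - (4)·1.0000) / (10) = -1.9000
  x_3 = (5 - (-2)·1.0000 - (3)·1.0000) / (6) = 0.6667
Iteration 2:
  x_1 = (-1 - (-4)·-1.9000 - (4)·0.6667) / (-11) = 1.0243
  x_2 = (-11 - (4)·0.0909 - (4)·0.6667) / (10) = -1.4030
  x_3 = (5 - (-2)·0.0909 - (3)·-1.9000) / (6) = 1.8136

(1.0243, -1.4030, 1.8136)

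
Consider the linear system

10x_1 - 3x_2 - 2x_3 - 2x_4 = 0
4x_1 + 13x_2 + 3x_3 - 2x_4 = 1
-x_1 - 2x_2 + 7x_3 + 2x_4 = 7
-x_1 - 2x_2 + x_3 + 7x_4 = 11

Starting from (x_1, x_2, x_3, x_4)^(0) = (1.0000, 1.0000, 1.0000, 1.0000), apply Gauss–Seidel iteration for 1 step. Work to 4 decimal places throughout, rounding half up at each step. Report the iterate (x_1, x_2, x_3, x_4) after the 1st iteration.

(0.7000, -0.2154, 0.7527, 1.5024)

Iteration 1:
  x_1 = (0 - (-3)·1.0000 - (-2)·1.0000 - (-2)·1.0000) / (10) = 0.7000
  x_2 = (1 - (4)·0.7000 - (3)·1.0000 - (-2)·1.0000) / (13) = -0.2154
  x_3 = (7 - (-1)·0.7000 - (-2)·-0.2154 - (2)·1.0000) / (7) = 0.7527
  x_4 = (11 - (-1)·0.7000 - (-2)·-0.2154 - (1)·0.7527) / (7) = 1.5024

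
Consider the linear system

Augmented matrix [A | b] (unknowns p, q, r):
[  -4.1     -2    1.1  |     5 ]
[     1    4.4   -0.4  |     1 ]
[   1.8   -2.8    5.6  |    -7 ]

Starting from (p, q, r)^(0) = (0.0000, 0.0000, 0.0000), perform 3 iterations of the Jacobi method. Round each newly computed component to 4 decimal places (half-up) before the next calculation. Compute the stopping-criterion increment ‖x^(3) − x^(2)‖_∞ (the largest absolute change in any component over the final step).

0.2252

Iteration 1:
  p = (5 - (-2)·0.0000 - (1.1)·0.0000) / (-4.1) = -1.2195
  q = (1 - (1)·0.0000 - (-0.4)·0.0000) / (4.4) = 0.2273
  r = (-7 - (1.8)·0.0000 - (-2.8)·0.0000) / (5.6) = -1.2500
Iteration 2:
  p = (5 - (-2)·0.2273 - (1.1)·-1.2500) / (-4.1) = -1.6658
  q = (1 - (1)·-1.2195 - (-0.4)·-1.2500) / (4.4) = 0.3908
  r = (-7 - (1.8)·-1.2195 - (-2.8)·0.2273) / (5.6) = -0.7444
Iteration 3:
  p = (5 - (-2)·0.3908 - (1.1)·-0.7444) / (-4.1) = -1.6099
  q = (1 - (1)·-1.6658 - (-0.4)·-0.7444) / (4.4) = 0.5382
  r = (-7 - (1.8)·-1.6658 - (-2.8)·0.3908) / (5.6) = -0.5192
Change: (0.0559, 0.1474, 0.2252) → max |·| = 0.2252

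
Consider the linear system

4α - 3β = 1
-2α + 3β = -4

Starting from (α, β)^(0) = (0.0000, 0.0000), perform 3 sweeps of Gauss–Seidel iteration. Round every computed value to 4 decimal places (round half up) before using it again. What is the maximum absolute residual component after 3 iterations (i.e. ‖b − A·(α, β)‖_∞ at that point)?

0.8751

Iteration 1:
  α = (1 - (-3)·0.0000) / (4) = 0.2500
  β = (-4 - (-2)·0.2500) / (3) = -1.1667
Iteration 2:
  α = (1 - (-3)·-1.1667) / (4) = -0.6250
  β = (-4 - (-2)·-0.6250) / (3) = -1.7500
Iteration 3:
  α = (1 - (-3)·-1.7500) / (4) = -1.0625
  β = (-4 - (-2)·-1.0625) / (3) = -2.0417
Residual b − A·x = (-0.8751, 0.0001); ∞-norm = 0.8751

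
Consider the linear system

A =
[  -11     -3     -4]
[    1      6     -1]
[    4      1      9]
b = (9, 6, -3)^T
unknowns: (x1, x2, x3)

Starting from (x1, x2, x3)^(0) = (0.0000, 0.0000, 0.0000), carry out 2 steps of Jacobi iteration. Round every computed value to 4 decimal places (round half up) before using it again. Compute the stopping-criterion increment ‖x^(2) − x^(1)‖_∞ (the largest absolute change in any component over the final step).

0.2525

Iteration 1:
  x1 = (9 - (-3)·0.0000 - (-4)·0.0000) / (-11) = -0.8182
  x2 = (6 - (1)·0.0000 - (-1)·0.0000) / (6) = 1.0000
  x3 = (-3 - (4)·0.0000 - (1)·0.0000) / (9) = -0.3333
Iteration 2:
  x1 = (9 - (-3)·1.0000 - (-4)·-0.3333) / (-11) = -0.9697
  x2 = (6 - (1)·-0.8182 - (-1)·-0.3333) / (6) = 1.0808
  x3 = (-3 - (4)·-0.8182 - (1)·1.0000) / (9) = -0.0808
Change: (-0.1515, 0.0808, 0.2525) → max |·| = 0.2525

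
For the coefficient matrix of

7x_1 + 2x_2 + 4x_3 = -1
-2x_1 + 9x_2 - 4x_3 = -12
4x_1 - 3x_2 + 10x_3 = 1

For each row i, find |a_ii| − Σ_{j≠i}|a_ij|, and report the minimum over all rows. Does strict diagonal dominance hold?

1

row 1: |7| − (2+4) = 1
row 2: |9| − (2+4) = 3
row 3: |10| − (4+3) = 3
minimum over rows = 1 → strictly diagonally dominant (convergence guaranteed)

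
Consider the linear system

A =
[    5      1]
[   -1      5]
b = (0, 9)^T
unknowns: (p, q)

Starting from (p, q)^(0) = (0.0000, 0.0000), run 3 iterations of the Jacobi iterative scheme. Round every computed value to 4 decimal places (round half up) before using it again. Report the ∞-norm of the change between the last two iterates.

Iteration 1:
  p = (0 - (1)·0.0000) / (5) = 0.0000
  q = (9 - (-1)·0.0000) / (5) = 1.8000
Iteration 2:
  p = (0 - (1)·1.8000) / (5) = -0.3600
  q = (9 - (-1)·0.0000) / (5) = 1.8000
Iteration 3:
  p = (0 - (1)·1.8000) / (5) = -0.3600
  q = (9 - (-1)·-0.3600) / (5) = 1.7280
Change: (0.0000, -0.0720) → max |·| = 0.0720

0.0720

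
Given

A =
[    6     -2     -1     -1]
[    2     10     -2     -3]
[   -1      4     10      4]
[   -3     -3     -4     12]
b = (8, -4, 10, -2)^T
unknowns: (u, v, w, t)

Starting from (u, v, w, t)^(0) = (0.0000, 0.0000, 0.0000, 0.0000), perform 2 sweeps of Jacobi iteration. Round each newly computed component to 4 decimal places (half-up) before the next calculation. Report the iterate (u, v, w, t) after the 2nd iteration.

Iteration 1:
  u = (8 - (-2)·0.0000 - (-1)·0.0000 - (-1)·0.0000) / (6) = 1.3333
  v = (-4 - (2)·0.0000 - (-2)·0.0000 - (-3)·0.0000) / (10) = -0.4000
  w = (10 - (-1)·0.0000 - (4)·0.0000 - (4)·0.0000) / (10) = 1.0000
  t = (-2 - (-3)·0.0000 - (-3)·0.0000 - (-4)·0.0000) / (12) = -0.1667
Iteration 2:
  u = (8 - (-2)·-0.4000 - (-1)·1.0000 - (-1)·-0.1667) / (6) = 1.3389
  v = (-4 - (2)·1.3333 - (-2)·1.0000 - (-3)·-0.1667) / (10) = -0.5167
  w = (10 - (-1)·1.3333 - (4)·-0.4000 - (4)·-0.1667) / (10) = 1.3600
  t = (-2 - (-3)·1.3333 - (-3)·-0.4000 - (-4)·1.0000) / (12) = 0.4000

(1.3389, -0.5167, 1.3600, 0.4000)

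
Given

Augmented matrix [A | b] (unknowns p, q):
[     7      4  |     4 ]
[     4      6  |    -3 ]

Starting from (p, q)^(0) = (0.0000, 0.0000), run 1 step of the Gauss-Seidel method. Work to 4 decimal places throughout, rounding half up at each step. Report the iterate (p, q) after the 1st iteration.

(0.5714, -0.8809)

Iteration 1:
  p = (4 - (4)·0.0000) / (7) = 0.5714
  q = (-3 - (4)·0.5714) / (6) = -0.8809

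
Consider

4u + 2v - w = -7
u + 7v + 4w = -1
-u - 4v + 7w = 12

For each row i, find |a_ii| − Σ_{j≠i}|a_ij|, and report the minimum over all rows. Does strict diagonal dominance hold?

row 1: |4| − (2+1) = 1
row 2: |7| − (1+4) = 2
row 3: |7| − (1+4) = 2
minimum over rows = 1 → strictly diagonally dominant (convergence guaranteed)

1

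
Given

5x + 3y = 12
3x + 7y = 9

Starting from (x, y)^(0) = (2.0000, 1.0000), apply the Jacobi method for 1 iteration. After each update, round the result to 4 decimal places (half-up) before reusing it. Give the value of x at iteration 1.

Iteration 1:
  x = (12 - (3)·1.0000) / (5) = 1.8000
  y = (9 - (3)·2.0000) / (7) = 0.4286

1.8000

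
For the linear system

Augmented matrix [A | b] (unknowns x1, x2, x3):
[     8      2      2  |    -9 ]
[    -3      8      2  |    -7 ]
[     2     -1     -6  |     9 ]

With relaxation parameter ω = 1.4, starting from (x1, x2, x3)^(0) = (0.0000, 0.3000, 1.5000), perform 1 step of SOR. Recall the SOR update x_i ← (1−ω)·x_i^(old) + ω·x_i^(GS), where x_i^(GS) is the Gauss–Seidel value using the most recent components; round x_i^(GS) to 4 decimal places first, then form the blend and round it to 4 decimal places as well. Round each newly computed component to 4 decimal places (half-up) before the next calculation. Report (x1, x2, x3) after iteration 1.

Iteration 1:
  x1: GS value = (-9 - (2)·0.3000 - (2)·1.5000) / (8) = -1.5750;  x1 ← (1−ω)·0.0000 + ω·-1.5750 = -2.2050
  x2: GS value = (-7 - (-3)·-2.2050 - (2)·1.5000) / (8) = -2.0769;  x2 ← (1−ω)·0.3000 + ω·-2.0769 = -3.0277
  x3: GS value = (9 - (2)·-2.2050 - (-1)·-3.0277) / (-6) = -1.7304;  x3 ← (1−ω)·1.5000 + ω·-1.7304 = -3.0226

(-2.2050, -3.0277, -3.0226)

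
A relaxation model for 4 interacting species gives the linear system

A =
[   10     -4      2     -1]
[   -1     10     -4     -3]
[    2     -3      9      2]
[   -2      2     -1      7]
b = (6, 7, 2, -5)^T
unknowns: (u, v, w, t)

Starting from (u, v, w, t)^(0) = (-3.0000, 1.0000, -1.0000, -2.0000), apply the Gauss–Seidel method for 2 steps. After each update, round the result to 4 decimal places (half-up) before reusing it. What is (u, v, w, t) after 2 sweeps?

Iteration 1:
  u = (6 - (-4)·1.0000 - (2)·-1.0000 - (-1)·-2.0000) / (10) = 1.0000
  v = (7 - (-1)·1.0000 - (-4)·-1.0000 - (-3)·-2.0000) / (10) = -0.2000
  w = (2 - (2)·1.0000 - (-3)·-0.2000 - (2)·-2.0000) / (9) = 0.3778
  t = (-5 - (-2)·1.0000 - (2)·-0.2000 - (-1)·0.3778) / (7) = -0.3175
Iteration 2:
  u = (6 - (-4)·-0.2000 - (2)·0.3778 - (-1)·-0.3175) / (10) = 0.4127
  v = (7 - (-1)·0.4127 - (-4)·0.3778 - (-3)·-0.3175) / (10) = 0.7971
  w = (2 - (2)·0.4127 - (-3)·0.7971 - (2)·-0.3175) / (9) = 0.4668
  t = (-5 - (-2)·0.4127 - (2)·0.7971 - (-1)·0.4668) / (7) = -0.7574

(0.4127, 0.7971, 0.4668, -0.7574)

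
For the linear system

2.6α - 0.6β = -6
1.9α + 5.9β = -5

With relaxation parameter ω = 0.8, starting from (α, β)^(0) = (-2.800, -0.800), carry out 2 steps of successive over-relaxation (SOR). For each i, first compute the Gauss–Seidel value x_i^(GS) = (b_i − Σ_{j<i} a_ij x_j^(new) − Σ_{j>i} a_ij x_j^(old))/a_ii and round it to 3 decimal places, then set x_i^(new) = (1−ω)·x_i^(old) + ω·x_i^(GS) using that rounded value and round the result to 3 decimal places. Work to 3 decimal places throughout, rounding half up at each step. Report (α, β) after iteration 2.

Iteration 1:
  α: GS value = (-6 - (-0.6)·-0.800) / (2.6) = -2.492;  α ← (1−ω)·-2.800 + ω·-2.492 = -2.554
  β: GS value = (-5 - (1.9)·-2.554) / (5.9) = -0.025;  β ← (1−ω)·-0.800 + ω·-0.025 = -0.180
Iteration 2:
  α: GS value = (-6 - (-0.6)·-0.180) / (2.6) = -2.349;  α ← (1−ω)·-2.554 + ω·-2.349 = -2.390
  β: GS value = (-5 - (1.9)·-2.390) / (5.9) = -0.078;  β ← (1−ω)·-0.180 + ω·-0.078 = -0.098

(-2.390, -0.098)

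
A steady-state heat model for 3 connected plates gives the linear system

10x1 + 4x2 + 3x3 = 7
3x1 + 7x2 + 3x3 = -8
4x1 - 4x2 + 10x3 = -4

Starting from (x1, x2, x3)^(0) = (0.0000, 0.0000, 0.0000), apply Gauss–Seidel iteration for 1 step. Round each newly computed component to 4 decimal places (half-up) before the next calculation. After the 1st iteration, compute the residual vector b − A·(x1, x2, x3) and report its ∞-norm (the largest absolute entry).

9.5432

Iteration 1:
  x1 = (7 - (4)·0.0000 - (3)·0.0000) / (10) = 0.7000
  x2 = (-8 - (3)·0.7000 - (3)·0.0000) / (7) = -1.4429
  x3 = (-4 - (4)·0.7000 - (-4)·-1.4429) / (10) = -1.2572
Residual b − A·x = (9.5432, 3.7719, 0.0004); ∞-norm = 9.5432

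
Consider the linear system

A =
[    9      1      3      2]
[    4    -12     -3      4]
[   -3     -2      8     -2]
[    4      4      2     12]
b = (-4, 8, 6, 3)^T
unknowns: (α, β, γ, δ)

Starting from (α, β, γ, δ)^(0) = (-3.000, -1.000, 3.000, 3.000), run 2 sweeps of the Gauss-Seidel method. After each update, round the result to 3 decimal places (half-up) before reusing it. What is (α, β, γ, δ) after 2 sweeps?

Iteration 1:
  α = (-4 - (1)·-1.000 - (3)·3.000 - (2)·3.000) / (9) = -2.000
  β = (8 - (4)·-2.000 - (-3)·3.000 - (4)·3.000) / (-12) = -1.083
  γ = (6 - (-3)·-2.000 - (-2)·-1.083 - (-2)·3.000) / (8) = 0.479
  δ = (3 - (4)·-2.000 - (4)·-1.083 - (2)·0.479) / (12) = 1.198
Iteration 2:
  α = (-4 - (1)·-1.083 - (3)·0.479 - (2)·1.198) / (9) = -0.750
  β = (8 - (4)·-0.750 - (-3)·0.479 - (4)·1.198) / (-12) = -0.637
  γ = (6 - (-3)·-0.750 - (-2)·-0.637 - (-2)·1.198) / (8) = 0.609
  δ = (3 - (4)·-0.750 - (4)·-0.637 - (2)·0.609) / (12) = 0.611

(-0.750, -0.637, 0.609, 0.611)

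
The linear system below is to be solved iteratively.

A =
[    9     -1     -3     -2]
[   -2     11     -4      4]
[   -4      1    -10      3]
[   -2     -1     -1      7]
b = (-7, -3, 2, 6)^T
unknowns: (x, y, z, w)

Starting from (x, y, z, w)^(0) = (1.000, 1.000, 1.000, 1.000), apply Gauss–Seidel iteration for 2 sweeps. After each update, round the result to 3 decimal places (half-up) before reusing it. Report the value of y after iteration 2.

-0.630

Iteration 1:
  x = (-7 - (-1)·1.000 - (-3)·1.000 - (-2)·1.000) / (9) = -0.111
  y = (-3 - (-2)·-0.111 - (-4)·1.000 - (4)·1.000) / (11) = -0.293
  z = (2 - (-4)·-0.111 - (1)·-0.293 - (3)·1.000) / (-10) = 0.115
  w = (6 - (-2)·-0.111 - (-1)·-0.293 - (-1)·0.115) / (7) = 0.800
Iteration 2:
  x = (-7 - (-1)·-0.293 - (-3)·0.115 - (-2)·0.800) / (9) = -0.594
  y = (-3 - (-2)·-0.594 - (-4)·0.115 - (4)·0.800) / (11) = -0.630
  z = (2 - (-4)·-0.594 - (1)·-0.630 - (3)·0.800) / (-10) = 0.215
  w = (6 - (-2)·-0.594 - (-1)·-0.630 - (-1)·0.215) / (7) = 0.628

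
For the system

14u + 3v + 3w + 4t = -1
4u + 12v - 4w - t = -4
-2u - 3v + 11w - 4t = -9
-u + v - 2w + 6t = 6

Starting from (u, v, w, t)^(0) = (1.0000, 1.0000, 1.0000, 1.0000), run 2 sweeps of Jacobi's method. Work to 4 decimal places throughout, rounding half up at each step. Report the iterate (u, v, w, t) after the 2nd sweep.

(-0.3988, 0.0397, -0.5444, 0.9107)

Iteration 1:
  u = (-1 - (3)·1.0000 - (3)·1.0000 - (4)·1.0000) / (14) = -0.7857
  v = (-4 - (4)·1.0000 - (-4)·1.0000 - (-1)·1.0000) / (12) = -0.2500
  w = (-9 - (-2)·1.0000 - (-3)·1.0000 - (-4)·1.0000) / (11) = 0.0000
  t = (6 - (-1)·1.0000 - (1)·1.0000 - (-2)·1.0000) / (6) = 1.3333
Iteration 2:
  u = (-1 - (3)·-0.2500 - (3)·0.0000 - (4)·1.3333) / (14) = -0.3988
  v = (-4 - (4)·-0.7857 - (-4)·0.0000 - (-1)·1.3333) / (12) = 0.0397
  w = (-9 - (-2)·-0.7857 - (-3)·-0.2500 - (-4)·1.3333) / (11) = -0.5444
  t = (6 - (-1)·-0.7857 - (1)·-0.2500 - (-2)·0.0000) / (6) = 0.9107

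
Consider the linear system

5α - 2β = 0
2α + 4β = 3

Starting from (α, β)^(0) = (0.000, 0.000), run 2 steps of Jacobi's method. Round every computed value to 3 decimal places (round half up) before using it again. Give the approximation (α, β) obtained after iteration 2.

Iteration 1:
  α = (0 - (-2)·0.000) / (5) = 0.000
  β = (3 - (2)·0.000) / (4) = 0.750
Iteration 2:
  α = (0 - (-2)·0.750) / (5) = 0.300
  β = (3 - (2)·0.000) / (4) = 0.750

(0.300, 0.750)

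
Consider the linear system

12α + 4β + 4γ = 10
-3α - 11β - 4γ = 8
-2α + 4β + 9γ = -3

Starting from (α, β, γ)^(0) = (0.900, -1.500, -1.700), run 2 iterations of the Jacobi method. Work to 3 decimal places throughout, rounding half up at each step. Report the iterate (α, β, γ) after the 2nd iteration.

Iteration 1:
  α = (10 - (4)·-1.500 - (4)·-1.700) / (12) = 1.900
  β = (8 - (-3)·0.900 - (-4)·-1.700) / (-11) = -0.355
  γ = (-3 - (-2)·0.900 - (4)·-1.500) / (9) = 0.533
Iteration 2:
  α = (10 - (4)·-0.355 - (4)·0.533) / (12) = 0.774
  β = (8 - (-3)·1.900 - (-4)·0.533) / (-11) = -1.439
  γ = (-3 - (-2)·1.900 - (4)·-0.355) / (9) = 0.247

(0.774, -1.439, 0.247)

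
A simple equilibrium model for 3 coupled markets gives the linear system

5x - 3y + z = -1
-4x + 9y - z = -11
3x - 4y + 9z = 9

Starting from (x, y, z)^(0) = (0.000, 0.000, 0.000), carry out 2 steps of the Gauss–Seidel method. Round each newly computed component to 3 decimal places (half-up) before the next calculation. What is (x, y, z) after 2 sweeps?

(-1.083, -1.650, 0.628)

Iteration 1:
  x = (-1 - (-3)·0.000 - (1)·0.000) / (5) = -0.200
  y = (-11 - (-4)·-0.200 - (-1)·0.000) / (9) = -1.311
  z = (9 - (3)·-0.200 - (-4)·-1.311) / (9) = 0.484
Iteration 2:
  x = (-1 - (-3)·-1.311 - (1)·0.484) / (5) = -1.083
  y = (-11 - (-4)·-1.083 - (-1)·0.484) / (9) = -1.650
  z = (9 - (3)·-1.083 - (-4)·-1.650) / (9) = 0.628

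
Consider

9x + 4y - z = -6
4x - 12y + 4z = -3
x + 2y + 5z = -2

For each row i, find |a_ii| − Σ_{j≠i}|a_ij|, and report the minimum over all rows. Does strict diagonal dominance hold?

row 1: |9| − (4+1) = 4
row 2: |-12| − (4+4) = 4
row 3: |5| − (1+2) = 2
minimum over rows = 2 → strictly diagonally dominant (convergence guaranteed)

2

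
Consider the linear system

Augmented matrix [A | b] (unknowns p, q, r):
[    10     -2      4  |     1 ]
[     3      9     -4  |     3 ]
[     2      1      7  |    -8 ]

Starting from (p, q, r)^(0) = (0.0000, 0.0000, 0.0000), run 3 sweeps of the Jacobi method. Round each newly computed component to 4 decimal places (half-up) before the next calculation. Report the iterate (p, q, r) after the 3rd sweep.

(0.5460, -0.4164, -1.2914)

Iteration 1:
  p = (1 - (-2)·0.0000 - (4)·0.0000) / (10) = 0.1000
  q = (3 - (3)·0.0000 - (-4)·0.0000) / (9) = 0.3333
  r = (-8 - (2)·0.0000 - (1)·0.0000) / (7) = -1.1429
Iteration 2:
  p = (1 - (-2)·0.3333 - (4)·-1.1429) / (10) = 0.6238
  q = (3 - (3)·0.1000 - (-4)·-1.1429) / (9) = -0.2080
  r = (-8 - (2)·0.1000 - (1)·0.3333) / (7) = -1.2190
Iteration 3:
  p = (1 - (-2)·-0.2080 - (4)·-1.2190) / (10) = 0.5460
  q = (3 - (3)·0.6238 - (-4)·-1.2190) / (9) = -0.4164
  r = (-8 - (2)·0.6238 - (1)·-0.2080) / (7) = -1.2914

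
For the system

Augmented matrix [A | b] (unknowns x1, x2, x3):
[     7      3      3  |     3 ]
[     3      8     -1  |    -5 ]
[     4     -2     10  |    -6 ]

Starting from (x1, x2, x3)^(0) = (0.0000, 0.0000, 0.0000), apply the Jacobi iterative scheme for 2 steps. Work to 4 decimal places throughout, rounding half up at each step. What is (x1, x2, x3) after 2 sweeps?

Iteration 1:
  x1 = (3 - (3)·0.0000 - (3)·0.0000) / (7) = 0.4286
  x2 = (-5 - (3)·0.0000 - (-1)·0.0000) / (8) = -0.6250
  x3 = (-6 - (4)·0.0000 - (-2)·0.0000) / (10) = -0.6000
Iteration 2:
  x1 = (3 - (3)·-0.6250 - (3)·-0.6000) / (7) = 0.9536
  x2 = (-5 - (3)·0.4286 - (-1)·-0.6000) / (8) = -0.8607
  x3 = (-6 - (4)·0.4286 - (-2)·-0.6250) / (10) = -0.8964

(0.9536, -0.8607, -0.8964)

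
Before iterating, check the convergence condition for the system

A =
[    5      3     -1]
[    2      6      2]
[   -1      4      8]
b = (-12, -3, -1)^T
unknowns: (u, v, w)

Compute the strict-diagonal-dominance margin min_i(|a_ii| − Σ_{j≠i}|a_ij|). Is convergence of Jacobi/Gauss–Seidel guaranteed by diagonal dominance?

row 1: |5| − (3+1) = 1
row 2: |6| − (2+2) = 2
row 3: |8| − (1+4) = 3
minimum over rows = 1 → strictly diagonally dominant (convergence guaranteed)

1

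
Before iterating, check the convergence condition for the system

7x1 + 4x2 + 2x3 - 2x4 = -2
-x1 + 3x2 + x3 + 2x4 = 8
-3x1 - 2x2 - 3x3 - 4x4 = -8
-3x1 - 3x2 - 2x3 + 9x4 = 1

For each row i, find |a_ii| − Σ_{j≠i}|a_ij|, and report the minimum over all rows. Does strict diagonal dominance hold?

-6

row 1: |7| − (4+2+2) = -1
row 2: |3| − (1+1+2) = -1
row 3: |-3| − (3+2+4) = -6
row 4: |9| − (3+3+2) = 1
minimum over rows = -6 → not strictly diagonally dominant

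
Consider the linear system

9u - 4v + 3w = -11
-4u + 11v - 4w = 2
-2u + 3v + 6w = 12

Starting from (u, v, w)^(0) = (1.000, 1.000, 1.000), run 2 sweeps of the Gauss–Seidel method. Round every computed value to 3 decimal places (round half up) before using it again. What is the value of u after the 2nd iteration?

Iteration 1:
  u = (-11 - (-4)·1.000 - (3)·1.000) / (9) = -1.111
  v = (2 - (-4)·-1.111 - (-4)·1.000) / (11) = 0.141
  w = (12 - (-2)·-1.111 - (3)·0.141) / (6) = 1.559
Iteration 2:
  u = (-11 - (-4)·0.141 - (3)·1.559) / (9) = -1.679
  v = (2 - (-4)·-1.679 - (-4)·1.559) / (11) = 0.138
  w = (12 - (-2)·-1.679 - (3)·0.138) / (6) = 1.371

-1.679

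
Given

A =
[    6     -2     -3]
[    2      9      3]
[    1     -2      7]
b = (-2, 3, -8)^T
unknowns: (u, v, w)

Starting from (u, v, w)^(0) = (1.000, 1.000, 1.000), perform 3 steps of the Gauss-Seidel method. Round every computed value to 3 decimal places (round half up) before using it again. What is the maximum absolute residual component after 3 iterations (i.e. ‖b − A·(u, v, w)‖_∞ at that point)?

1.160

Iteration 1:
  u = (-2 - (-2)·1.000 - (-3)·1.000) / (6) = 0.500
  v = (3 - (2)·0.500 - (3)·1.000) / (9) = -0.111
  w = (-8 - (1)·0.500 - (-2)·-0.111) / (7) = -1.246
Iteration 2:
  u = (-2 - (-2)·-0.111 - (-3)·-1.246) / (6) = -0.993
  v = (3 - (2)·-0.993 - (3)·-1.246) / (9) = 0.969
  w = (-8 - (1)·-0.993 - (-2)·0.969) / (7) = -0.724
Iteration 3:
  u = (-2 - (-2)·0.969 - (-3)·-0.724) / (6) = -0.372
  v = (3 - (2)·-0.372 - (3)·-0.724) / (9) = 0.657
  w = (-8 - (1)·-0.372 - (-2)·0.657) / (7) = -0.902
Residual b − A·x = (-1.160, 0.537, 0.000); ∞-norm = 1.160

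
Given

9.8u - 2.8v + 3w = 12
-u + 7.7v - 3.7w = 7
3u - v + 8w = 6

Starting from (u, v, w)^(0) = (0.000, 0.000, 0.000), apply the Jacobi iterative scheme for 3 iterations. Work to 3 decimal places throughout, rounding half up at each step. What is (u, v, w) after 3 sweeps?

(1.509, 1.267, 0.458)

Iteration 1:
  u = (12 - (-2.8)·0.000 - (3)·0.000) / (9.8) = 1.224
  v = (7 - (-1)·0.000 - (-3.7)·0.000) / (7.7) = 0.909
  w = (6 - (3)·0.000 - (-1)·0.000) / (8) = 0.750
Iteration 2:
  u = (12 - (-2.8)·0.909 - (3)·0.750) / (9.8) = 1.255
  v = (7 - (-1)·1.224 - (-3.7)·0.750) / (7.7) = 1.428
  w = (6 - (3)·1.224 - (-1)·0.909) / (8) = 0.405
Iteration 3:
  u = (12 - (-2.8)·1.428 - (3)·0.405) / (9.8) = 1.509
  v = (7 - (-1)·1.255 - (-3.7)·0.405) / (7.7) = 1.267
  w = (6 - (3)·1.255 - (-1)·1.428) / (8) = 0.458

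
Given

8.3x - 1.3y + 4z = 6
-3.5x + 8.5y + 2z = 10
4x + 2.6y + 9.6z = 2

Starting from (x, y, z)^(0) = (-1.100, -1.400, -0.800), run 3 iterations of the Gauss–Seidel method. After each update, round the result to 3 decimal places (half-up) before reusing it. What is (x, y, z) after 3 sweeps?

Iteration 1:
  x = (6 - (-1.3)·-1.400 - (4)·-0.800) / (8.3) = 0.889
  y = (10 - (-3.5)·0.889 - (2)·-0.800) / (8.5) = 1.731
  z = (2 - (4)·0.889 - (2.6)·1.731) / (9.6) = -0.631
Iteration 2:
  x = (6 - (-1.3)·1.731 - (4)·-0.631) / (8.3) = 1.298
  y = (10 - (-3.5)·1.298 - (2)·-0.631) / (8.5) = 1.859
  z = (2 - (4)·1.298 - (2.6)·1.859) / (9.6) = -0.836
Iteration 3:
  x = (6 - (-1.3)·1.859 - (4)·-0.836) / (8.3) = 1.417
  y = (10 - (-3.5)·1.417 - (2)·-0.836) / (8.5) = 1.957
  z = (2 - (4)·1.417 - (2.6)·1.957) / (9.6) = -0.912

(1.417, 1.957, -0.912)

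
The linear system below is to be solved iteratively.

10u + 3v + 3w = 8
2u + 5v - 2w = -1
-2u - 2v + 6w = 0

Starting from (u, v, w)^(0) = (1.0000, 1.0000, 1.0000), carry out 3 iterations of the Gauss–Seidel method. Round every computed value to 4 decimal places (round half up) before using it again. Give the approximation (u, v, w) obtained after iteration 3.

Iteration 1:
  u = (8 - (3)·1.0000 - (3)·1.0000) / (10) = 0.2000
  v = (-1 - (2)·0.2000 - (-2)·1.0000) / (5) = 0.1200
  w = (0 - (-2)·0.2000 - (-2)·0.1200) / (6) = 0.1067
Iteration 2:
  u = (8 - (3)·0.1200 - (3)·0.1067) / (10) = 0.7320
  v = (-1 - (2)·0.7320 - (-2)·0.1067) / (5) = -0.4501
  w = (0 - (-2)·0.7320 - (-2)·-0.4501) / (6) = 0.0940
Iteration 3:
  u = (8 - (3)·-0.4501 - (3)·0.0940) / (10) = 0.9068
  v = (-1 - (2)·0.9068 - (-2)·0.0940) / (5) = -0.5251
  w = (0 - (-2)·0.9068 - (-2)·-0.5251) / (6) = 0.1272

(0.9068, -0.5251, 0.1272)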